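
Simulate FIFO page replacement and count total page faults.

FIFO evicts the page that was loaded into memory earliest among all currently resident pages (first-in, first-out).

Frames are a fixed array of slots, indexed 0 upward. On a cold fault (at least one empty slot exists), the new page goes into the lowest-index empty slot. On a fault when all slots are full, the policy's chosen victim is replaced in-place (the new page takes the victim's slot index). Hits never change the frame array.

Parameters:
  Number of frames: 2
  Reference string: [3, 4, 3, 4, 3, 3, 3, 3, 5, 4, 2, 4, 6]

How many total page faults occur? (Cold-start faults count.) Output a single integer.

Answer: 6

Derivation:
Step 0: ref 3 → FAULT, frames=[3,-]
Step 1: ref 4 → FAULT, frames=[3,4]
Step 2: ref 3 → HIT, frames=[3,4]
Step 3: ref 4 → HIT, frames=[3,4]
Step 4: ref 3 → HIT, frames=[3,4]
Step 5: ref 3 → HIT, frames=[3,4]
Step 6: ref 3 → HIT, frames=[3,4]
Step 7: ref 3 → HIT, frames=[3,4]
Step 8: ref 5 → FAULT (evict 3), frames=[5,4]
Step 9: ref 4 → HIT, frames=[5,4]
Step 10: ref 2 → FAULT (evict 4), frames=[5,2]
Step 11: ref 4 → FAULT (evict 5), frames=[4,2]
Step 12: ref 6 → FAULT (evict 2), frames=[4,6]
Total faults: 6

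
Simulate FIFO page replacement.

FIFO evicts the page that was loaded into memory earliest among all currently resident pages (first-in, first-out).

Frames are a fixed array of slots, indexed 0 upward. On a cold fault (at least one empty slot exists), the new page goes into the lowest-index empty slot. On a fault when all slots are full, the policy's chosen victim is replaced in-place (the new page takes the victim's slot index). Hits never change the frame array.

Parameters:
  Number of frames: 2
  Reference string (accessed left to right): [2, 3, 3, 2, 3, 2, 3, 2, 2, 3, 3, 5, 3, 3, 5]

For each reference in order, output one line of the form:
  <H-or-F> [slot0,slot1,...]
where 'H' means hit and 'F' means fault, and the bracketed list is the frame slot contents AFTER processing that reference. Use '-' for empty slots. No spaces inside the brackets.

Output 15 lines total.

F [2,-]
F [2,3]
H [2,3]
H [2,3]
H [2,3]
H [2,3]
H [2,3]
H [2,3]
H [2,3]
H [2,3]
H [2,3]
F [5,3]
H [5,3]
H [5,3]
H [5,3]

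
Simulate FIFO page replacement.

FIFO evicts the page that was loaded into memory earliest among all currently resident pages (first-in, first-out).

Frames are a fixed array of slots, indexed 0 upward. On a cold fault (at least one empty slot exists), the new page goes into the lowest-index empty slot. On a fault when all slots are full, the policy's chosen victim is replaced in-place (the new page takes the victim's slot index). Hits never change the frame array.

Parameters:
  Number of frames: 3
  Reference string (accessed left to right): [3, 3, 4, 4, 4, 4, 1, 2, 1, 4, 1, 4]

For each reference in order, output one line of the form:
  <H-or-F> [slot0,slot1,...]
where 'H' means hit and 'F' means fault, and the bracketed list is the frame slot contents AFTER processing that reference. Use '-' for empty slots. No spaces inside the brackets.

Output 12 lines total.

F [3,-,-]
H [3,-,-]
F [3,4,-]
H [3,4,-]
H [3,4,-]
H [3,4,-]
F [3,4,1]
F [2,4,1]
H [2,4,1]
H [2,4,1]
H [2,4,1]
H [2,4,1]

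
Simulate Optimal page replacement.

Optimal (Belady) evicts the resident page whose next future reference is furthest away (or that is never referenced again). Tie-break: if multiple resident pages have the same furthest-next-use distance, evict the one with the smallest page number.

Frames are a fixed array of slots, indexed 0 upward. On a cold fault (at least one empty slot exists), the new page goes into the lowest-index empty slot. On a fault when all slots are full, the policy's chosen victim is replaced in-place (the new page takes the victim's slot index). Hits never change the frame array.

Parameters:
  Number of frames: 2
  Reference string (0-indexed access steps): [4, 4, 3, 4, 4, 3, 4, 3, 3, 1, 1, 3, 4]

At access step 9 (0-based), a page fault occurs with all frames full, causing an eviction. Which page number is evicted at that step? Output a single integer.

Answer: 4

Derivation:
Step 0: ref 4 -> FAULT, frames=[4,-]
Step 1: ref 4 -> HIT, frames=[4,-]
Step 2: ref 3 -> FAULT, frames=[4,3]
Step 3: ref 4 -> HIT, frames=[4,3]
Step 4: ref 4 -> HIT, frames=[4,3]
Step 5: ref 3 -> HIT, frames=[4,3]
Step 6: ref 4 -> HIT, frames=[4,3]
Step 7: ref 3 -> HIT, frames=[4,3]
Step 8: ref 3 -> HIT, frames=[4,3]
Step 9: ref 1 -> FAULT, evict 4, frames=[1,3]
At step 9: evicted page 4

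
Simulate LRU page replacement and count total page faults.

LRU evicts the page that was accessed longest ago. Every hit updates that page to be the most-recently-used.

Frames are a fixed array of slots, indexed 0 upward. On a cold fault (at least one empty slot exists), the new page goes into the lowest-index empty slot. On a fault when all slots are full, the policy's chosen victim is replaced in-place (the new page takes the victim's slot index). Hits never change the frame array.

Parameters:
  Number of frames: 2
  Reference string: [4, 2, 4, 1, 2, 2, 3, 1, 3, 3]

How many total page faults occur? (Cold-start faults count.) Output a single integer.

Answer: 6

Derivation:
Step 0: ref 4 → FAULT, frames=[4,-]
Step 1: ref 2 → FAULT, frames=[4,2]
Step 2: ref 4 → HIT, frames=[4,2]
Step 3: ref 1 → FAULT (evict 2), frames=[4,1]
Step 4: ref 2 → FAULT (evict 4), frames=[2,1]
Step 5: ref 2 → HIT, frames=[2,1]
Step 6: ref 3 → FAULT (evict 1), frames=[2,3]
Step 7: ref 1 → FAULT (evict 2), frames=[1,3]
Step 8: ref 3 → HIT, frames=[1,3]
Step 9: ref 3 → HIT, frames=[1,3]
Total faults: 6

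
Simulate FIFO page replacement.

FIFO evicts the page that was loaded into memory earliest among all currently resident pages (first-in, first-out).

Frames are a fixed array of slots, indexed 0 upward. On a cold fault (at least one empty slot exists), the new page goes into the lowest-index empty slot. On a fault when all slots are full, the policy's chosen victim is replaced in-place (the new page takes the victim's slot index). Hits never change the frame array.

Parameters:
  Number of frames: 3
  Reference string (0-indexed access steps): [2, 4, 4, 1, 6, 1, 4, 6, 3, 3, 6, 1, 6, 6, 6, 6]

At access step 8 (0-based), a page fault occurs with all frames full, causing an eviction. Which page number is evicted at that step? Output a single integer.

Answer: 4

Derivation:
Step 0: ref 2 -> FAULT, frames=[2,-,-]
Step 1: ref 4 -> FAULT, frames=[2,4,-]
Step 2: ref 4 -> HIT, frames=[2,4,-]
Step 3: ref 1 -> FAULT, frames=[2,4,1]
Step 4: ref 6 -> FAULT, evict 2, frames=[6,4,1]
Step 5: ref 1 -> HIT, frames=[6,4,1]
Step 6: ref 4 -> HIT, frames=[6,4,1]
Step 7: ref 6 -> HIT, frames=[6,4,1]
Step 8: ref 3 -> FAULT, evict 4, frames=[6,3,1]
At step 8: evicted page 4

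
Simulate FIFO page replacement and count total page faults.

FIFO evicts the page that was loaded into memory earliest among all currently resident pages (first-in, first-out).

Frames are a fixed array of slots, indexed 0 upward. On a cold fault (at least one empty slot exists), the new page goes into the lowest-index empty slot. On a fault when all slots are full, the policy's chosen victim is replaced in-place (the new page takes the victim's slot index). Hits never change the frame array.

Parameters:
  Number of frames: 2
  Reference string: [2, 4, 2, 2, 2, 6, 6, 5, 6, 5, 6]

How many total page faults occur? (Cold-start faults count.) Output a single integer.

Answer: 4

Derivation:
Step 0: ref 2 → FAULT, frames=[2,-]
Step 1: ref 4 → FAULT, frames=[2,4]
Step 2: ref 2 → HIT, frames=[2,4]
Step 3: ref 2 → HIT, frames=[2,4]
Step 4: ref 2 → HIT, frames=[2,4]
Step 5: ref 6 → FAULT (evict 2), frames=[6,4]
Step 6: ref 6 → HIT, frames=[6,4]
Step 7: ref 5 → FAULT (evict 4), frames=[6,5]
Step 8: ref 6 → HIT, frames=[6,5]
Step 9: ref 5 → HIT, frames=[6,5]
Step 10: ref 6 → HIT, frames=[6,5]
Total faults: 4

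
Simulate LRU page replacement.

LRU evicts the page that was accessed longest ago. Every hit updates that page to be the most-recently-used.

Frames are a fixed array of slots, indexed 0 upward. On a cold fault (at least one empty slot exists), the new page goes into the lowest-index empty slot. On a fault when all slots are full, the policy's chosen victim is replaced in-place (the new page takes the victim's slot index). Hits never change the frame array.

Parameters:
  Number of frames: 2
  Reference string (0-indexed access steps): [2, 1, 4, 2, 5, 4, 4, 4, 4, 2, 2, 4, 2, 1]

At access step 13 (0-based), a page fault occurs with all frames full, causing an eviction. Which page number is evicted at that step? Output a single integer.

Answer: 4

Derivation:
Step 0: ref 2 -> FAULT, frames=[2,-]
Step 1: ref 1 -> FAULT, frames=[2,1]
Step 2: ref 4 -> FAULT, evict 2, frames=[4,1]
Step 3: ref 2 -> FAULT, evict 1, frames=[4,2]
Step 4: ref 5 -> FAULT, evict 4, frames=[5,2]
Step 5: ref 4 -> FAULT, evict 2, frames=[5,4]
Step 6: ref 4 -> HIT, frames=[5,4]
Step 7: ref 4 -> HIT, frames=[5,4]
Step 8: ref 4 -> HIT, frames=[5,4]
Step 9: ref 2 -> FAULT, evict 5, frames=[2,4]
Step 10: ref 2 -> HIT, frames=[2,4]
Step 11: ref 4 -> HIT, frames=[2,4]
Step 12: ref 2 -> HIT, frames=[2,4]
Step 13: ref 1 -> FAULT, evict 4, frames=[2,1]
At step 13: evicted page 4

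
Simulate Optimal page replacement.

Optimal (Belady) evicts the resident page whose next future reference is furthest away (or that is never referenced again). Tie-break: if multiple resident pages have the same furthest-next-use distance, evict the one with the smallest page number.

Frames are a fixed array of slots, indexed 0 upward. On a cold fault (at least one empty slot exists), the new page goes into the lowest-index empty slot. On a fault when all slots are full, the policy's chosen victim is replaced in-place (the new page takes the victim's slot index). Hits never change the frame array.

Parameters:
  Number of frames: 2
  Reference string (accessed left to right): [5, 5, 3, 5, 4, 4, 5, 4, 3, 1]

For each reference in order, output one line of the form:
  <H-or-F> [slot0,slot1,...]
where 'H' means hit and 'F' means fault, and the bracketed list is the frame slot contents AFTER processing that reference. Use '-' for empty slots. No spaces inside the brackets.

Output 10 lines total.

F [5,-]
H [5,-]
F [5,3]
H [5,3]
F [5,4]
H [5,4]
H [5,4]
H [5,4]
F [5,3]
F [5,1]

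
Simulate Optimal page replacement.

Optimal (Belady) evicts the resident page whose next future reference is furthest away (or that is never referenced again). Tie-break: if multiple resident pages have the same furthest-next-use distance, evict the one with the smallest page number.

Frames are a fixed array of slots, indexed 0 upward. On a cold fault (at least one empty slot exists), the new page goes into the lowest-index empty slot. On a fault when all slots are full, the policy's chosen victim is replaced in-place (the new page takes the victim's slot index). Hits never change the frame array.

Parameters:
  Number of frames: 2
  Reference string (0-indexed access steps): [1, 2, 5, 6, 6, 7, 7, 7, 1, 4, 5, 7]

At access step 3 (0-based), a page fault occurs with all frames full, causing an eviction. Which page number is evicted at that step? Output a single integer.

Step 0: ref 1 -> FAULT, frames=[1,-]
Step 1: ref 2 -> FAULT, frames=[1,2]
Step 2: ref 5 -> FAULT, evict 2, frames=[1,5]
Step 3: ref 6 -> FAULT, evict 5, frames=[1,6]
At step 3: evicted page 5

Answer: 5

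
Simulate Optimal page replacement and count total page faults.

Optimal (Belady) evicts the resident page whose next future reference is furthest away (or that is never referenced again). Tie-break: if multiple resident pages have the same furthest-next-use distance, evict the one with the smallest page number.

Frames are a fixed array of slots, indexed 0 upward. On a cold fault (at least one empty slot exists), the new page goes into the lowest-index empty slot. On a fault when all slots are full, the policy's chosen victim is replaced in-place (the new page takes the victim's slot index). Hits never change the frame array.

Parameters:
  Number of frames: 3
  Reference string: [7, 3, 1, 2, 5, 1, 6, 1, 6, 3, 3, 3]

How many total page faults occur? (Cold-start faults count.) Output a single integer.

Answer: 6

Derivation:
Step 0: ref 7 → FAULT, frames=[7,-,-]
Step 1: ref 3 → FAULT, frames=[7,3,-]
Step 2: ref 1 → FAULT, frames=[7,3,1]
Step 3: ref 2 → FAULT (evict 7), frames=[2,3,1]
Step 4: ref 5 → FAULT (evict 2), frames=[5,3,1]
Step 5: ref 1 → HIT, frames=[5,3,1]
Step 6: ref 6 → FAULT (evict 5), frames=[6,3,1]
Step 7: ref 1 → HIT, frames=[6,3,1]
Step 8: ref 6 → HIT, frames=[6,3,1]
Step 9: ref 3 → HIT, frames=[6,3,1]
Step 10: ref 3 → HIT, frames=[6,3,1]
Step 11: ref 3 → HIT, frames=[6,3,1]
Total faults: 6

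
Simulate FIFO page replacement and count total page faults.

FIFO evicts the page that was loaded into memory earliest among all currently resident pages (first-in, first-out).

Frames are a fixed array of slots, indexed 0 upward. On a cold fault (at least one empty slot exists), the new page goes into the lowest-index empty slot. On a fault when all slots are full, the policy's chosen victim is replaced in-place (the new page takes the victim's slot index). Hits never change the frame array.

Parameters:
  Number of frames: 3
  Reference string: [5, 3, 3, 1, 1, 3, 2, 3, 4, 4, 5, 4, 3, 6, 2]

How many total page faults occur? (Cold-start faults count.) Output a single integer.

Answer: 9

Derivation:
Step 0: ref 5 → FAULT, frames=[5,-,-]
Step 1: ref 3 → FAULT, frames=[5,3,-]
Step 2: ref 3 → HIT, frames=[5,3,-]
Step 3: ref 1 → FAULT, frames=[5,3,1]
Step 4: ref 1 → HIT, frames=[5,3,1]
Step 5: ref 3 → HIT, frames=[5,3,1]
Step 6: ref 2 → FAULT (evict 5), frames=[2,3,1]
Step 7: ref 3 → HIT, frames=[2,3,1]
Step 8: ref 4 → FAULT (evict 3), frames=[2,4,1]
Step 9: ref 4 → HIT, frames=[2,4,1]
Step 10: ref 5 → FAULT (evict 1), frames=[2,4,5]
Step 11: ref 4 → HIT, frames=[2,4,5]
Step 12: ref 3 → FAULT (evict 2), frames=[3,4,5]
Step 13: ref 6 → FAULT (evict 4), frames=[3,6,5]
Step 14: ref 2 → FAULT (evict 5), frames=[3,6,2]
Total faults: 9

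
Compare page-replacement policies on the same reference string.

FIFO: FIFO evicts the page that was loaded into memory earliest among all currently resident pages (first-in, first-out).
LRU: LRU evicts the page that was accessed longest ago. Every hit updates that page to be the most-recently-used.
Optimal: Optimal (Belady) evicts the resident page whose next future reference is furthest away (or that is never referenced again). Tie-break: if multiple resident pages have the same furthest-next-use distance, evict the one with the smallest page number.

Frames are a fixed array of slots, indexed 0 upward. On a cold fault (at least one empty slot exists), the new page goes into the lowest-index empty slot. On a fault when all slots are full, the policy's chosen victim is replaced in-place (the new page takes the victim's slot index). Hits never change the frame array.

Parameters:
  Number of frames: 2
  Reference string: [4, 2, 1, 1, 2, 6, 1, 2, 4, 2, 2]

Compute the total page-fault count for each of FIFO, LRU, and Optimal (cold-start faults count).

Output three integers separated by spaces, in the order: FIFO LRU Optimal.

Answer: 6 7 6

Derivation:
--- FIFO ---
  step 0: ref 4 -> FAULT, frames=[4,-] (faults so far: 1)
  step 1: ref 2 -> FAULT, frames=[4,2] (faults so far: 2)
  step 2: ref 1 -> FAULT, evict 4, frames=[1,2] (faults so far: 3)
  step 3: ref 1 -> HIT, frames=[1,2] (faults so far: 3)
  step 4: ref 2 -> HIT, frames=[1,2] (faults so far: 3)
  step 5: ref 6 -> FAULT, evict 2, frames=[1,6] (faults so far: 4)
  step 6: ref 1 -> HIT, frames=[1,6] (faults so far: 4)
  step 7: ref 2 -> FAULT, evict 1, frames=[2,6] (faults so far: 5)
  step 8: ref 4 -> FAULT, evict 6, frames=[2,4] (faults so far: 6)
  step 9: ref 2 -> HIT, frames=[2,4] (faults so far: 6)
  step 10: ref 2 -> HIT, frames=[2,4] (faults so far: 6)
  FIFO total faults: 6
--- LRU ---
  step 0: ref 4 -> FAULT, frames=[4,-] (faults so far: 1)
  step 1: ref 2 -> FAULT, frames=[4,2] (faults so far: 2)
  step 2: ref 1 -> FAULT, evict 4, frames=[1,2] (faults so far: 3)
  step 3: ref 1 -> HIT, frames=[1,2] (faults so far: 3)
  step 4: ref 2 -> HIT, frames=[1,2] (faults so far: 3)
  step 5: ref 6 -> FAULT, evict 1, frames=[6,2] (faults so far: 4)
  step 6: ref 1 -> FAULT, evict 2, frames=[6,1] (faults so far: 5)
  step 7: ref 2 -> FAULT, evict 6, frames=[2,1] (faults so far: 6)
  step 8: ref 4 -> FAULT, evict 1, frames=[2,4] (faults so far: 7)
  step 9: ref 2 -> HIT, frames=[2,4] (faults so far: 7)
  step 10: ref 2 -> HIT, frames=[2,4] (faults so far: 7)
  LRU total faults: 7
--- Optimal ---
  step 0: ref 4 -> FAULT, frames=[4,-] (faults so far: 1)
  step 1: ref 2 -> FAULT, frames=[4,2] (faults so far: 2)
  step 2: ref 1 -> FAULT, evict 4, frames=[1,2] (faults so far: 3)
  step 3: ref 1 -> HIT, frames=[1,2] (faults so far: 3)
  step 4: ref 2 -> HIT, frames=[1,2] (faults so far: 3)
  step 5: ref 6 -> FAULT, evict 2, frames=[1,6] (faults so far: 4)
  step 6: ref 1 -> HIT, frames=[1,6] (faults so far: 4)
  step 7: ref 2 -> FAULT, evict 1, frames=[2,6] (faults so far: 5)
  step 8: ref 4 -> FAULT, evict 6, frames=[2,4] (faults so far: 6)
  step 9: ref 2 -> HIT, frames=[2,4] (faults so far: 6)
  step 10: ref 2 -> HIT, frames=[2,4] (faults so far: 6)
  Optimal total faults: 6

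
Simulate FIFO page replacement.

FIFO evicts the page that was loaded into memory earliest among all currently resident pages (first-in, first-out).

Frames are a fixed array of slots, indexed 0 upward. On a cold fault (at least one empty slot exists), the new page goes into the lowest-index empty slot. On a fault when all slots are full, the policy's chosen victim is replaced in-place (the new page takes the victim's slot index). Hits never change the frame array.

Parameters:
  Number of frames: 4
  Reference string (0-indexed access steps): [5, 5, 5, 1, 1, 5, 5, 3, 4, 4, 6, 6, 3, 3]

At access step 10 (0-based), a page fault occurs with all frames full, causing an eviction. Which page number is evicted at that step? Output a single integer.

Answer: 5

Derivation:
Step 0: ref 5 -> FAULT, frames=[5,-,-,-]
Step 1: ref 5 -> HIT, frames=[5,-,-,-]
Step 2: ref 5 -> HIT, frames=[5,-,-,-]
Step 3: ref 1 -> FAULT, frames=[5,1,-,-]
Step 4: ref 1 -> HIT, frames=[5,1,-,-]
Step 5: ref 5 -> HIT, frames=[5,1,-,-]
Step 6: ref 5 -> HIT, frames=[5,1,-,-]
Step 7: ref 3 -> FAULT, frames=[5,1,3,-]
Step 8: ref 4 -> FAULT, frames=[5,1,3,4]
Step 9: ref 4 -> HIT, frames=[5,1,3,4]
Step 10: ref 6 -> FAULT, evict 5, frames=[6,1,3,4]
At step 10: evicted page 5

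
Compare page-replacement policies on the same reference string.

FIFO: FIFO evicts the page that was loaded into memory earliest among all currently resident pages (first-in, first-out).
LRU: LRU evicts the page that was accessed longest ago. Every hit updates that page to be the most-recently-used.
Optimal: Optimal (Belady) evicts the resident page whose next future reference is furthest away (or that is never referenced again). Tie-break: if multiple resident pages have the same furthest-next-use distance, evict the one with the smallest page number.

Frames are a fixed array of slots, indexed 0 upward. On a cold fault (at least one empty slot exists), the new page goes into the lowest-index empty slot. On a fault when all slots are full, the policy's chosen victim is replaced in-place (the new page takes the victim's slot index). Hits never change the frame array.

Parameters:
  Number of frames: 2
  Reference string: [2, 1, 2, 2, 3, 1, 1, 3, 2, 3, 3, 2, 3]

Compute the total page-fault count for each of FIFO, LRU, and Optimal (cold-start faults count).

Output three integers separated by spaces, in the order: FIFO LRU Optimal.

--- FIFO ---
  step 0: ref 2 -> FAULT, frames=[2,-] (faults so far: 1)
  step 1: ref 1 -> FAULT, frames=[2,1] (faults so far: 2)
  step 2: ref 2 -> HIT, frames=[2,1] (faults so far: 2)
  step 3: ref 2 -> HIT, frames=[2,1] (faults so far: 2)
  step 4: ref 3 -> FAULT, evict 2, frames=[3,1] (faults so far: 3)
  step 5: ref 1 -> HIT, frames=[3,1] (faults so far: 3)
  step 6: ref 1 -> HIT, frames=[3,1] (faults so far: 3)
  step 7: ref 3 -> HIT, frames=[3,1] (faults so far: 3)
  step 8: ref 2 -> FAULT, evict 1, frames=[3,2] (faults so far: 4)
  step 9: ref 3 -> HIT, frames=[3,2] (faults so far: 4)
  step 10: ref 3 -> HIT, frames=[3,2] (faults so far: 4)
  step 11: ref 2 -> HIT, frames=[3,2] (faults so far: 4)
  step 12: ref 3 -> HIT, frames=[3,2] (faults so far: 4)
  FIFO total faults: 4
--- LRU ---
  step 0: ref 2 -> FAULT, frames=[2,-] (faults so far: 1)
  step 1: ref 1 -> FAULT, frames=[2,1] (faults so far: 2)
  step 2: ref 2 -> HIT, frames=[2,1] (faults so far: 2)
  step 3: ref 2 -> HIT, frames=[2,1] (faults so far: 2)
  step 4: ref 3 -> FAULT, evict 1, frames=[2,3] (faults so far: 3)
  step 5: ref 1 -> FAULT, evict 2, frames=[1,3] (faults so far: 4)
  step 6: ref 1 -> HIT, frames=[1,3] (faults so far: 4)
  step 7: ref 3 -> HIT, frames=[1,3] (faults so far: 4)
  step 8: ref 2 -> FAULT, evict 1, frames=[2,3] (faults so far: 5)
  step 9: ref 3 -> HIT, frames=[2,3] (faults so far: 5)
  step 10: ref 3 -> HIT, frames=[2,3] (faults so far: 5)
  step 11: ref 2 -> HIT, frames=[2,3] (faults so far: 5)
  step 12: ref 3 -> HIT, frames=[2,3] (faults so far: 5)
  LRU total faults: 5
--- Optimal ---
  step 0: ref 2 -> FAULT, frames=[2,-] (faults so far: 1)
  step 1: ref 1 -> FAULT, frames=[2,1] (faults so far: 2)
  step 2: ref 2 -> HIT, frames=[2,1] (faults so far: 2)
  step 3: ref 2 -> HIT, frames=[2,1] (faults so far: 2)
  step 4: ref 3 -> FAULT, evict 2, frames=[3,1] (faults so far: 3)
  step 5: ref 1 -> HIT, frames=[3,1] (faults so far: 3)
  step 6: ref 1 -> HIT, frames=[3,1] (faults so far: 3)
  step 7: ref 3 -> HIT, frames=[3,1] (faults so far: 3)
  step 8: ref 2 -> FAULT, evict 1, frames=[3,2] (faults so far: 4)
  step 9: ref 3 -> HIT, frames=[3,2] (faults so far: 4)
  step 10: ref 3 -> HIT, frames=[3,2] (faults so far: 4)
  step 11: ref 2 -> HIT, frames=[3,2] (faults so far: 4)
  step 12: ref 3 -> HIT, frames=[3,2] (faults so far: 4)
  Optimal total faults: 4

Answer: 4 5 4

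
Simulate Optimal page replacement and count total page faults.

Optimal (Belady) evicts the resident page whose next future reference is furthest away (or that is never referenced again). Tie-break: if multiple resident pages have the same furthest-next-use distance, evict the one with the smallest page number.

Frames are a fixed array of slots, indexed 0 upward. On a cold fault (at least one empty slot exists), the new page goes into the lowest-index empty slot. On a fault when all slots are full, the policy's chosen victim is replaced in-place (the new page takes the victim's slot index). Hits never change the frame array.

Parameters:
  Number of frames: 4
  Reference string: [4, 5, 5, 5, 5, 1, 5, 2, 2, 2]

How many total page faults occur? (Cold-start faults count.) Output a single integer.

Step 0: ref 4 → FAULT, frames=[4,-,-,-]
Step 1: ref 5 → FAULT, frames=[4,5,-,-]
Step 2: ref 5 → HIT, frames=[4,5,-,-]
Step 3: ref 5 → HIT, frames=[4,5,-,-]
Step 4: ref 5 → HIT, frames=[4,5,-,-]
Step 5: ref 1 → FAULT, frames=[4,5,1,-]
Step 6: ref 5 → HIT, frames=[4,5,1,-]
Step 7: ref 2 → FAULT, frames=[4,5,1,2]
Step 8: ref 2 → HIT, frames=[4,5,1,2]
Step 9: ref 2 → HIT, frames=[4,5,1,2]
Total faults: 4

Answer: 4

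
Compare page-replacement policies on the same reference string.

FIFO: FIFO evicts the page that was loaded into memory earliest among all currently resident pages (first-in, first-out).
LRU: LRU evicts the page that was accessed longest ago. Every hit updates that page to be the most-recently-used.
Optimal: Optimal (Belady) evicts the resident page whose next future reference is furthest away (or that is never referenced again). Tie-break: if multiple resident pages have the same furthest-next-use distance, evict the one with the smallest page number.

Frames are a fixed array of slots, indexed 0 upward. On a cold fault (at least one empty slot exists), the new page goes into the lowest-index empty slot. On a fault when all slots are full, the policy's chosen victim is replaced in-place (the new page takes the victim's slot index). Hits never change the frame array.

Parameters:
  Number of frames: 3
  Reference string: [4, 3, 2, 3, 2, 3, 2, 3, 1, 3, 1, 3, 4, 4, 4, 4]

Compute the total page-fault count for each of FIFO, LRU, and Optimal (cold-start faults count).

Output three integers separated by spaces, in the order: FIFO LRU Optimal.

Answer: 5 5 4

Derivation:
--- FIFO ---
  step 0: ref 4 -> FAULT, frames=[4,-,-] (faults so far: 1)
  step 1: ref 3 -> FAULT, frames=[4,3,-] (faults so far: 2)
  step 2: ref 2 -> FAULT, frames=[4,3,2] (faults so far: 3)
  step 3: ref 3 -> HIT, frames=[4,3,2] (faults so far: 3)
  step 4: ref 2 -> HIT, frames=[4,3,2] (faults so far: 3)
  step 5: ref 3 -> HIT, frames=[4,3,2] (faults so far: 3)
  step 6: ref 2 -> HIT, frames=[4,3,2] (faults so far: 3)
  step 7: ref 3 -> HIT, frames=[4,3,2] (faults so far: 3)
  step 8: ref 1 -> FAULT, evict 4, frames=[1,3,2] (faults so far: 4)
  step 9: ref 3 -> HIT, frames=[1,3,2] (faults so far: 4)
  step 10: ref 1 -> HIT, frames=[1,3,2] (faults so far: 4)
  step 11: ref 3 -> HIT, frames=[1,3,2] (faults so far: 4)
  step 12: ref 4 -> FAULT, evict 3, frames=[1,4,2] (faults so far: 5)
  step 13: ref 4 -> HIT, frames=[1,4,2] (faults so far: 5)
  step 14: ref 4 -> HIT, frames=[1,4,2] (faults so far: 5)
  step 15: ref 4 -> HIT, frames=[1,4,2] (faults so far: 5)
  FIFO total faults: 5
--- LRU ---
  step 0: ref 4 -> FAULT, frames=[4,-,-] (faults so far: 1)
  step 1: ref 3 -> FAULT, frames=[4,3,-] (faults so far: 2)
  step 2: ref 2 -> FAULT, frames=[4,3,2] (faults so far: 3)
  step 3: ref 3 -> HIT, frames=[4,3,2] (faults so far: 3)
  step 4: ref 2 -> HIT, frames=[4,3,2] (faults so far: 3)
  step 5: ref 3 -> HIT, frames=[4,3,2] (faults so far: 3)
  step 6: ref 2 -> HIT, frames=[4,3,2] (faults so far: 3)
  step 7: ref 3 -> HIT, frames=[4,3,2] (faults so far: 3)
  step 8: ref 1 -> FAULT, evict 4, frames=[1,3,2] (faults so far: 4)
  step 9: ref 3 -> HIT, frames=[1,3,2] (faults so far: 4)
  step 10: ref 1 -> HIT, frames=[1,3,2] (faults so far: 4)
  step 11: ref 3 -> HIT, frames=[1,3,2] (faults so far: 4)
  step 12: ref 4 -> FAULT, evict 2, frames=[1,3,4] (faults so far: 5)
  step 13: ref 4 -> HIT, frames=[1,3,4] (faults so far: 5)
  step 14: ref 4 -> HIT, frames=[1,3,4] (faults so far: 5)
  step 15: ref 4 -> HIT, frames=[1,3,4] (faults so far: 5)
  LRU total faults: 5
--- Optimal ---
  step 0: ref 4 -> FAULT, frames=[4,-,-] (faults so far: 1)
  step 1: ref 3 -> FAULT, frames=[4,3,-] (faults so far: 2)
  step 2: ref 2 -> FAULT, frames=[4,3,2] (faults so far: 3)
  step 3: ref 3 -> HIT, frames=[4,3,2] (faults so far: 3)
  step 4: ref 2 -> HIT, frames=[4,3,2] (faults so far: 3)
  step 5: ref 3 -> HIT, frames=[4,3,2] (faults so far: 3)
  step 6: ref 2 -> HIT, frames=[4,3,2] (faults so far: 3)
  step 7: ref 3 -> HIT, frames=[4,3,2] (faults so far: 3)
  step 8: ref 1 -> FAULT, evict 2, frames=[4,3,1] (faults so far: 4)
  step 9: ref 3 -> HIT, frames=[4,3,1] (faults so far: 4)
  step 10: ref 1 -> HIT, frames=[4,3,1] (faults so far: 4)
  step 11: ref 3 -> HIT, frames=[4,3,1] (faults so far: 4)
  step 12: ref 4 -> HIT, frames=[4,3,1] (faults so far: 4)
  step 13: ref 4 -> HIT, frames=[4,3,1] (faults so far: 4)
  step 14: ref 4 -> HIT, frames=[4,3,1] (faults so far: 4)
  step 15: ref 4 -> HIT, frames=[4,3,1] (faults so far: 4)
  Optimal total faults: 4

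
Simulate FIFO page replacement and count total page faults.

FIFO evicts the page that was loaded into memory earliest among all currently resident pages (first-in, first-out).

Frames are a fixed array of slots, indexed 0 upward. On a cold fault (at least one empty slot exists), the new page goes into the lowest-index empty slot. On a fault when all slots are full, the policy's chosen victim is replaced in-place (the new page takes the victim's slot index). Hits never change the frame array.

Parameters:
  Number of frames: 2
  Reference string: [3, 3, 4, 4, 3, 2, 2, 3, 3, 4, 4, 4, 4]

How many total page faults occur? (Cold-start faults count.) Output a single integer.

Answer: 5

Derivation:
Step 0: ref 3 → FAULT, frames=[3,-]
Step 1: ref 3 → HIT, frames=[3,-]
Step 2: ref 4 → FAULT, frames=[3,4]
Step 3: ref 4 → HIT, frames=[3,4]
Step 4: ref 3 → HIT, frames=[3,4]
Step 5: ref 2 → FAULT (evict 3), frames=[2,4]
Step 6: ref 2 → HIT, frames=[2,4]
Step 7: ref 3 → FAULT (evict 4), frames=[2,3]
Step 8: ref 3 → HIT, frames=[2,3]
Step 9: ref 4 → FAULT (evict 2), frames=[4,3]
Step 10: ref 4 → HIT, frames=[4,3]
Step 11: ref 4 → HIT, frames=[4,3]
Step 12: ref 4 → HIT, frames=[4,3]
Total faults: 5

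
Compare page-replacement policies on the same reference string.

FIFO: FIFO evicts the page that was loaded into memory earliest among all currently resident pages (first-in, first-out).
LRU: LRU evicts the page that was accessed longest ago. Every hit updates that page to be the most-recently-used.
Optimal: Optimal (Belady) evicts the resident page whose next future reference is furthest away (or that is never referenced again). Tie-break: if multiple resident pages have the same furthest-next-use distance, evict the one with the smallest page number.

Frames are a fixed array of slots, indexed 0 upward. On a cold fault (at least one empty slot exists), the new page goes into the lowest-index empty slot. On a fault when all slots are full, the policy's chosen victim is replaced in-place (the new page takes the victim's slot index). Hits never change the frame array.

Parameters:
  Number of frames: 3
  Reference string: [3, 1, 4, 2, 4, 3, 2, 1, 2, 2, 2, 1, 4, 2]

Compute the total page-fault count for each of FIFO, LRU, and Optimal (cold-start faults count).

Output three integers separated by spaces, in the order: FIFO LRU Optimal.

--- FIFO ---
  step 0: ref 3 -> FAULT, frames=[3,-,-] (faults so far: 1)
  step 1: ref 1 -> FAULT, frames=[3,1,-] (faults so far: 2)
  step 2: ref 4 -> FAULT, frames=[3,1,4] (faults so far: 3)
  step 3: ref 2 -> FAULT, evict 3, frames=[2,1,4] (faults so far: 4)
  step 4: ref 4 -> HIT, frames=[2,1,4] (faults so far: 4)
  step 5: ref 3 -> FAULT, evict 1, frames=[2,3,4] (faults so far: 5)
  step 6: ref 2 -> HIT, frames=[2,3,4] (faults so far: 5)
  step 7: ref 1 -> FAULT, evict 4, frames=[2,3,1] (faults so far: 6)
  step 8: ref 2 -> HIT, frames=[2,3,1] (faults so far: 6)
  step 9: ref 2 -> HIT, frames=[2,3,1] (faults so far: 6)
  step 10: ref 2 -> HIT, frames=[2,3,1] (faults so far: 6)
  step 11: ref 1 -> HIT, frames=[2,3,1] (faults so far: 6)
  step 12: ref 4 -> FAULT, evict 2, frames=[4,3,1] (faults so far: 7)
  step 13: ref 2 -> FAULT, evict 3, frames=[4,2,1] (faults so far: 8)
  FIFO total faults: 8
--- LRU ---
  step 0: ref 3 -> FAULT, frames=[3,-,-] (faults so far: 1)
  step 1: ref 1 -> FAULT, frames=[3,1,-] (faults so far: 2)
  step 2: ref 4 -> FAULT, frames=[3,1,4] (faults so far: 3)
  step 3: ref 2 -> FAULT, evict 3, frames=[2,1,4] (faults so far: 4)
  step 4: ref 4 -> HIT, frames=[2,1,4] (faults so far: 4)
  step 5: ref 3 -> FAULT, evict 1, frames=[2,3,4] (faults so far: 5)
  step 6: ref 2 -> HIT, frames=[2,3,4] (faults so far: 5)
  step 7: ref 1 -> FAULT, evict 4, frames=[2,3,1] (faults so far: 6)
  step 8: ref 2 -> HIT, frames=[2,3,1] (faults so far: 6)
  step 9: ref 2 -> HIT, frames=[2,3,1] (faults so far: 6)
  step 10: ref 2 -> HIT, frames=[2,3,1] (faults so far: 6)
  step 11: ref 1 -> HIT, frames=[2,3,1] (faults so far: 6)
  step 12: ref 4 -> FAULT, evict 3, frames=[2,4,1] (faults so far: 7)
  step 13: ref 2 -> HIT, frames=[2,4,1] (faults so far: 7)
  LRU total faults: 7
--- Optimal ---
  step 0: ref 3 -> FAULT, frames=[3,-,-] (faults so far: 1)
  step 1: ref 1 -> FAULT, frames=[3,1,-] (faults so far: 2)
  step 2: ref 4 -> FAULT, frames=[3,1,4] (faults so far: 3)
  step 3: ref 2 -> FAULT, evict 1, frames=[3,2,4] (faults so far: 4)
  step 4: ref 4 -> HIT, frames=[3,2,4] (faults so far: 4)
  step 5: ref 3 -> HIT, frames=[3,2,4] (faults so far: 4)
  step 6: ref 2 -> HIT, frames=[3,2,4] (faults so far: 4)
  step 7: ref 1 -> FAULT, evict 3, frames=[1,2,4] (faults so far: 5)
  step 8: ref 2 -> HIT, frames=[1,2,4] (faults so far: 5)
  step 9: ref 2 -> HIT, frames=[1,2,4] (faults so far: 5)
  step 10: ref 2 -> HIT, frames=[1,2,4] (faults so far: 5)
  step 11: ref 1 -> HIT, frames=[1,2,4] (faults so far: 5)
  step 12: ref 4 -> HIT, frames=[1,2,4] (faults so far: 5)
  step 13: ref 2 -> HIT, frames=[1,2,4] (faults so far: 5)
  Optimal total faults: 5

Answer: 8 7 5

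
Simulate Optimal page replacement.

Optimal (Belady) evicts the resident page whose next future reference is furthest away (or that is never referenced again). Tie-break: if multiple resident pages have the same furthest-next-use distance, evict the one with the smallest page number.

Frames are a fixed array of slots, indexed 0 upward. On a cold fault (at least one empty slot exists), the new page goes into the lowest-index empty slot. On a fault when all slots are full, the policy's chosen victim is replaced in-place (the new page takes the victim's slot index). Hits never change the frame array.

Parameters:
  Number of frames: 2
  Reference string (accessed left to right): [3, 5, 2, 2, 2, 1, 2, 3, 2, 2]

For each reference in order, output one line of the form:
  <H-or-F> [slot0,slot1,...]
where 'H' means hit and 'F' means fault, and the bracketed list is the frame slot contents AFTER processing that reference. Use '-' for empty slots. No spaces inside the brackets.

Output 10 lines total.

F [3,-]
F [3,5]
F [3,2]
H [3,2]
H [3,2]
F [1,2]
H [1,2]
F [3,2]
H [3,2]
H [3,2]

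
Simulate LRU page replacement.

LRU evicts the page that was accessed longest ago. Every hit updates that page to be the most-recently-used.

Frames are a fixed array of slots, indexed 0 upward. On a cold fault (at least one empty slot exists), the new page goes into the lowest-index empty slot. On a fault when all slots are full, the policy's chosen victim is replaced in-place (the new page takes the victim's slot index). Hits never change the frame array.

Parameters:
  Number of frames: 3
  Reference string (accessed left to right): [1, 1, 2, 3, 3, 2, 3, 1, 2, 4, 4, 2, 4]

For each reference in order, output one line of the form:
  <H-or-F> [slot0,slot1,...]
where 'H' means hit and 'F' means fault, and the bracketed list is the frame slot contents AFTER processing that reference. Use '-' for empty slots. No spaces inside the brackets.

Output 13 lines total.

F [1,-,-]
H [1,-,-]
F [1,2,-]
F [1,2,3]
H [1,2,3]
H [1,2,3]
H [1,2,3]
H [1,2,3]
H [1,2,3]
F [1,2,4]
H [1,2,4]
H [1,2,4]
H [1,2,4]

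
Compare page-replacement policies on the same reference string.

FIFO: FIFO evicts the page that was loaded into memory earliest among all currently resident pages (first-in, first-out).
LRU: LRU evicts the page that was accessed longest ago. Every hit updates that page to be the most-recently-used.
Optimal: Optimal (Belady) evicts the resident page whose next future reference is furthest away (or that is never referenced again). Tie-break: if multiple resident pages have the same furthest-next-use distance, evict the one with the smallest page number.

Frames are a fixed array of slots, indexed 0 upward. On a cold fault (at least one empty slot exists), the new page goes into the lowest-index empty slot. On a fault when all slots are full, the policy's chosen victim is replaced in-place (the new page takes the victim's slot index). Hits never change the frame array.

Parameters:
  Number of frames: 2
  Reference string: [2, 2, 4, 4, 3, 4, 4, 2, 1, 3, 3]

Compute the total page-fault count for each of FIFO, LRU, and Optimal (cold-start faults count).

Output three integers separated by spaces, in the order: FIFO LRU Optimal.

--- FIFO ---
  step 0: ref 2 -> FAULT, frames=[2,-] (faults so far: 1)
  step 1: ref 2 -> HIT, frames=[2,-] (faults so far: 1)
  step 2: ref 4 -> FAULT, frames=[2,4] (faults so far: 2)
  step 3: ref 4 -> HIT, frames=[2,4] (faults so far: 2)
  step 4: ref 3 -> FAULT, evict 2, frames=[3,4] (faults so far: 3)
  step 5: ref 4 -> HIT, frames=[3,4] (faults so far: 3)
  step 6: ref 4 -> HIT, frames=[3,4] (faults so far: 3)
  step 7: ref 2 -> FAULT, evict 4, frames=[3,2] (faults so far: 4)
  step 8: ref 1 -> FAULT, evict 3, frames=[1,2] (faults so far: 5)
  step 9: ref 3 -> FAULT, evict 2, frames=[1,3] (faults so far: 6)
  step 10: ref 3 -> HIT, frames=[1,3] (faults so far: 6)
  FIFO total faults: 6
--- LRU ---
  step 0: ref 2 -> FAULT, frames=[2,-] (faults so far: 1)
  step 1: ref 2 -> HIT, frames=[2,-] (faults so far: 1)
  step 2: ref 4 -> FAULT, frames=[2,4] (faults so far: 2)
  step 3: ref 4 -> HIT, frames=[2,4] (faults so far: 2)
  step 4: ref 3 -> FAULT, evict 2, frames=[3,4] (faults so far: 3)
  step 5: ref 4 -> HIT, frames=[3,4] (faults so far: 3)
  step 6: ref 4 -> HIT, frames=[3,4] (faults so far: 3)
  step 7: ref 2 -> FAULT, evict 3, frames=[2,4] (faults so far: 4)
  step 8: ref 1 -> FAULT, evict 4, frames=[2,1] (faults so far: 5)
  step 9: ref 3 -> FAULT, evict 2, frames=[3,1] (faults so far: 6)
  step 10: ref 3 -> HIT, frames=[3,1] (faults so far: 6)
  LRU total faults: 6
--- Optimal ---
  step 0: ref 2 -> FAULT, frames=[2,-] (faults so far: 1)
  step 1: ref 2 -> HIT, frames=[2,-] (faults so far: 1)
  step 2: ref 4 -> FAULT, frames=[2,4] (faults so far: 2)
  step 3: ref 4 -> HIT, frames=[2,4] (faults so far: 2)
  step 4: ref 3 -> FAULT, evict 2, frames=[3,4] (faults so far: 3)
  step 5: ref 4 -> HIT, frames=[3,4] (faults so far: 3)
  step 6: ref 4 -> HIT, frames=[3,4] (faults so far: 3)
  step 7: ref 2 -> FAULT, evict 4, frames=[3,2] (faults so far: 4)
  step 8: ref 1 -> FAULT, evict 2, frames=[3,1] (faults so far: 5)
  step 9: ref 3 -> HIT, frames=[3,1] (faults so far: 5)
  step 10: ref 3 -> HIT, frames=[3,1] (faults so far: 5)
  Optimal total faults: 5

Answer: 6 6 5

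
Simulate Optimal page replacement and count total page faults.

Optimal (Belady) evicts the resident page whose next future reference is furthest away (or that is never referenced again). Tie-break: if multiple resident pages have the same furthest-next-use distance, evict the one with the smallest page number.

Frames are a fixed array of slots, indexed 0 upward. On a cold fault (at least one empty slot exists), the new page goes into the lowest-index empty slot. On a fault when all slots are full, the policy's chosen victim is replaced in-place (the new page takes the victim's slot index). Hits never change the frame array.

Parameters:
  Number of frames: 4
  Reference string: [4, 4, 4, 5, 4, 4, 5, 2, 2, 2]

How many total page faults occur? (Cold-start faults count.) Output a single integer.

Answer: 3

Derivation:
Step 0: ref 4 → FAULT, frames=[4,-,-,-]
Step 1: ref 4 → HIT, frames=[4,-,-,-]
Step 2: ref 4 → HIT, frames=[4,-,-,-]
Step 3: ref 5 → FAULT, frames=[4,5,-,-]
Step 4: ref 4 → HIT, frames=[4,5,-,-]
Step 5: ref 4 → HIT, frames=[4,5,-,-]
Step 6: ref 5 → HIT, frames=[4,5,-,-]
Step 7: ref 2 → FAULT, frames=[4,5,2,-]
Step 8: ref 2 → HIT, frames=[4,5,2,-]
Step 9: ref 2 → HIT, frames=[4,5,2,-]
Total faults: 3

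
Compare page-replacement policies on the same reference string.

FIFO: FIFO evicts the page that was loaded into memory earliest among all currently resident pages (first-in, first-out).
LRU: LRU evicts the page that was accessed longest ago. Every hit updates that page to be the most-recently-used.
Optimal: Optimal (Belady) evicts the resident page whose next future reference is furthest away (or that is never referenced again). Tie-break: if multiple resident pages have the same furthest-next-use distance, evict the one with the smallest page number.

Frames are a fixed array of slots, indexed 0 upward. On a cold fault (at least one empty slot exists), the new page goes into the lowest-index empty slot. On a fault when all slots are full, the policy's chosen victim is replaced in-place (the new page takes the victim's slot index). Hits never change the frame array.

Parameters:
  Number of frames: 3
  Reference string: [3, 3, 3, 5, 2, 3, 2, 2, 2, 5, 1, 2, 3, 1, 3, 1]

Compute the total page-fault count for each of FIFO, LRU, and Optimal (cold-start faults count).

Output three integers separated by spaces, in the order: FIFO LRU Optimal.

--- FIFO ---
  step 0: ref 3 -> FAULT, frames=[3,-,-] (faults so far: 1)
  step 1: ref 3 -> HIT, frames=[3,-,-] (faults so far: 1)
  step 2: ref 3 -> HIT, frames=[3,-,-] (faults so far: 1)
  step 3: ref 5 -> FAULT, frames=[3,5,-] (faults so far: 2)
  step 4: ref 2 -> FAULT, frames=[3,5,2] (faults so far: 3)
  step 5: ref 3 -> HIT, frames=[3,5,2] (faults so far: 3)
  step 6: ref 2 -> HIT, frames=[3,5,2] (faults so far: 3)
  step 7: ref 2 -> HIT, frames=[3,5,2] (faults so far: 3)
  step 8: ref 2 -> HIT, frames=[3,5,2] (faults so far: 3)
  step 9: ref 5 -> HIT, frames=[3,5,2] (faults so far: 3)
  step 10: ref 1 -> FAULT, evict 3, frames=[1,5,2] (faults so far: 4)
  step 11: ref 2 -> HIT, frames=[1,5,2] (faults so far: 4)
  step 12: ref 3 -> FAULT, evict 5, frames=[1,3,2] (faults so far: 5)
  step 13: ref 1 -> HIT, frames=[1,3,2] (faults so far: 5)
  step 14: ref 3 -> HIT, frames=[1,3,2] (faults so far: 5)
  step 15: ref 1 -> HIT, frames=[1,3,2] (faults so far: 5)
  FIFO total faults: 5
--- LRU ---
  step 0: ref 3 -> FAULT, frames=[3,-,-] (faults so far: 1)
  step 1: ref 3 -> HIT, frames=[3,-,-] (faults so far: 1)
  step 2: ref 3 -> HIT, frames=[3,-,-] (faults so far: 1)
  step 3: ref 5 -> FAULT, frames=[3,5,-] (faults so far: 2)
  step 4: ref 2 -> FAULT, frames=[3,5,2] (faults so far: 3)
  step 5: ref 3 -> HIT, frames=[3,5,2] (faults so far: 3)
  step 6: ref 2 -> HIT, frames=[3,5,2] (faults so far: 3)
  step 7: ref 2 -> HIT, frames=[3,5,2] (faults so far: 3)
  step 8: ref 2 -> HIT, frames=[3,5,2] (faults so far: 3)
  step 9: ref 5 -> HIT, frames=[3,5,2] (faults so far: 3)
  step 10: ref 1 -> FAULT, evict 3, frames=[1,5,2] (faults so far: 4)
  step 11: ref 2 -> HIT, frames=[1,5,2] (faults so far: 4)
  step 12: ref 3 -> FAULT, evict 5, frames=[1,3,2] (faults so far: 5)
  step 13: ref 1 -> HIT, frames=[1,3,2] (faults so far: 5)
  step 14: ref 3 -> HIT, frames=[1,3,2] (faults so far: 5)
  step 15: ref 1 -> HIT, frames=[1,3,2] (faults so far: 5)
  LRU total faults: 5
--- Optimal ---
  step 0: ref 3 -> FAULT, frames=[3,-,-] (faults so far: 1)
  step 1: ref 3 -> HIT, frames=[3,-,-] (faults so far: 1)
  step 2: ref 3 -> HIT, frames=[3,-,-] (faults so far: 1)
  step 3: ref 5 -> FAULT, frames=[3,5,-] (faults so far: 2)
  step 4: ref 2 -> FAULT, frames=[3,5,2] (faults so far: 3)
  step 5: ref 3 -> HIT, frames=[3,5,2] (faults so far: 3)
  step 6: ref 2 -> HIT, frames=[3,5,2] (faults so far: 3)
  step 7: ref 2 -> HIT, frames=[3,5,2] (faults so far: 3)
  step 8: ref 2 -> HIT, frames=[3,5,2] (faults so far: 3)
  step 9: ref 5 -> HIT, frames=[3,5,2] (faults so far: 3)
  step 10: ref 1 -> FAULT, evict 5, frames=[3,1,2] (faults so far: 4)
  step 11: ref 2 -> HIT, frames=[3,1,2] (faults so far: 4)
  step 12: ref 3 -> HIT, frames=[3,1,2] (faults so far: 4)
  step 13: ref 1 -> HIT, frames=[3,1,2] (faults so far: 4)
  step 14: ref 3 -> HIT, frames=[3,1,2] (faults so far: 4)
  step 15: ref 1 -> HIT, frames=[3,1,2] (faults so far: 4)
  Optimal total faults: 4

Answer: 5 5 4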